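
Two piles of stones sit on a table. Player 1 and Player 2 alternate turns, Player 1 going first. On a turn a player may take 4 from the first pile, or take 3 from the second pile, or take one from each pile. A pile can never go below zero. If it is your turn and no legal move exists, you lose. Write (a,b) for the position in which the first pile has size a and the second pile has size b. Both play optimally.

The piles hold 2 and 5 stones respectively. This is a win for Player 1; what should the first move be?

Compute win/loss labels from the base case upward. A position with no move is L. Any other position is W if it can reach an L in one move, else L.
No move ever increases a pile, so every position that can arise here has a ≤ 2 and b ≤ 5; it is enough to label the cells with 0 ≤ a ≤ 2 and 0 ≤ b ≤ 5.
Every move lowers a or b (never raises either), so fill the grid row by row in increasing a, and left to right within a row: each cell's successors are then already labelled.
      b=0  b=1  b=2  b=3  b=4  b=5
a=0:    L    L    L    W    W    W
a=1:    L    W    W    W    L    L
a=2:    L    W    L    W    L    W
Cells with no legal move (terminal, hence L): (0,0), (0,1), (0,2), (1,0), (2,0).
The remaining L cells, each justified by listing all of its moves:
(1,4): only reaches (1,1)(W), (0,3)(W), all W → L
(1,5): only reaches (1,2)(W), (0,4)(W), all W → L
(2,2): only reaches (1,1)(W), which is W → L
(2,4): only reaches (2,1)(W), (1,3)(W), all W → L
Every other cell has at least one move into one of the L cells above, so it is W.
From (2,5), the L positions reachable in one move are: (2,2), (1,4). Any move reaching one of these is winning.

Move to (2,2).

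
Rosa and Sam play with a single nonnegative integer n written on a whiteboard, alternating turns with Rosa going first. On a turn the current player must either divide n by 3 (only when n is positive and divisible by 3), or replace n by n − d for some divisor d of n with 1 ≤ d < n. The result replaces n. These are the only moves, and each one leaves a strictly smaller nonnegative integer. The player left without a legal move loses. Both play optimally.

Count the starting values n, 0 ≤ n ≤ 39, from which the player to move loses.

Label each position W (a win for the player to move) or L (a loss). A position with no legal move is L; any other position is W exactly when some move reaches an L, and L when every move reaches a W.
n=0: no move → L
n=1: no move → L
n=2: →1(L), so W
n=3: →1(L), so W
n=4: →2(W), 3(W) — all W, so L
n=5: →4(L), so W
n=6: →4(L), so W
n=7: →6(W) only, which is W, so L
n=8: →4(L), so W
n=9: →3(W), 6(W), 8(W) — all W, so L
n=10: →9(L), so W
n=11: →10(W) only, which is W, so L
n=12: →4(L), so W
n=13: →12(W) only, which is W, so L
n=14: →7(L), so W
n=15: →5(W), 10(W), 12(W), 14(W) — all W, so L
n=16: →15(L), so W
n=17: →16(W) only, which is W, so L
n=18: →9(L), so W
n=19: →18(W) only, which is W, so L
n=20: →15(L), so W
n=21: →7(L), so W
n=22: →11(L), so W
n=23: →22(W) only, which is W, so L
n=24: →23(L), so W
n=25: →20(W), 24(W) — all W, so L
n=26: →13(L), so W
n=27: →9(L), so W
n=28: →14(W), 21(W), 24(W), 26(W), 27(W) — all W, so L
n=29: →28(L), so W
n=30: →15(L), so W
n=31: →30(W) only, which is W, so L
n=32: →28(L), so W
n=33: →11(L), so W
n=34: →17(L), so W
n=35: →28(L), so W
n=36: →12(W), 18(W), 24(W), 27(W), 30(W), 32(W), 33(W), 34(W), 35(W) — all W, so L
n=37: →36(L), so W
n=38: →19(L), so W
n=39: →13(L), so W
L entries with 0 ≤ n ≤ 39: n = 0, 1, 4, 7, 9, 11, 13, 15, 17, 19, 23, 25, 28, 31, 36; that makes 15.

15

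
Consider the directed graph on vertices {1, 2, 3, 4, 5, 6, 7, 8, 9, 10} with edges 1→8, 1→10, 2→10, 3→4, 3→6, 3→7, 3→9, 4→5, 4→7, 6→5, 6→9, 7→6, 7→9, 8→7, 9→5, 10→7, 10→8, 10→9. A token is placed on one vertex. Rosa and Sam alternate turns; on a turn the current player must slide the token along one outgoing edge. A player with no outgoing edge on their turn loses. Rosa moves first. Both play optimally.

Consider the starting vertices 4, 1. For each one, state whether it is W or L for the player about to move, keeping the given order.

4: W, 1: L

Build the W/L table. Terminal = L. A non-terminal position is W if it has a move to some L; otherwise it is L.
Every edge goes from a vertex to one that appears earlier in the order 5, 9, 6, 7, 4, 8, 3, 10, 1, 2, so processing vertices in that order labels each vertex after all of its successors.
5: no outgoing edge → L
9: reaches L-position 5 → W
6: reaches L-position 5 → W
7: only reaches 6(W), 9(W), all W → L
4: reaches L-position 7 → W
8: reaches L-position 7 → W
3: reaches L-position 7 → W
10: reaches L-position 7 → W
1: only reaches 10(W), 8(W), all W → L
2: only reaches 10(W), which is W → L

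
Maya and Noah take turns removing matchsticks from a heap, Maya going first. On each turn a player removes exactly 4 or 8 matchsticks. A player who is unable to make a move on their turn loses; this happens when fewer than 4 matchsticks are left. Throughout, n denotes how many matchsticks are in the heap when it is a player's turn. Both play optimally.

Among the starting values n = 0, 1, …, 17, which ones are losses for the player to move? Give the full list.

0, 1, 2, 3, 12, 13, 14, 15

Work bottom-up. With no move the player to move loses. Otherwise the position is W if at least one move leads to an L position for the opponent, and L if every move leads to a W.
n=0: no move → L
n=1: no move → L
n=2: no move → L
n=3: no move → L
n=4: reaches L-position 0 → W
n=5: reaches L-position 1 → W
n=6: reaches L-position 2 → W
n=7: reaches L-position 3 → W
n=8: reaches L-position 0 → W
n=9: reaches L-position 1 → W
n=10: reaches L-position 2 → W
n=11: reaches L-position 3 → W
n=12: only reaches 8(W), 4(W), all W → L
n=13: only reaches 9(W), 5(W), all W → L
n=14: only reaches 10(W), 6(W), all W → L
n=15: only reaches 11(W), 7(W), all W → L
n=16: reaches L-position 12 → W
n=17: reaches L-position 13 → W
Reading off the rows marked L gives the requested list; there are 8 such values of n.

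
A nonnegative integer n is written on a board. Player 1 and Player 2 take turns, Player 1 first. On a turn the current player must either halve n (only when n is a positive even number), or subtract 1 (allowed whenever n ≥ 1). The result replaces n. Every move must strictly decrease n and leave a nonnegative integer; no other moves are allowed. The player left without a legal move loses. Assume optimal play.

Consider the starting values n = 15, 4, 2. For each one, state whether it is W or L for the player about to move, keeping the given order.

Work bottom-up. With no move the player to move loses. Otherwise the position is W if at least one move leads to an L position for the opponent, and L if every move leads to a W.
n=0: no move → L
n=1: reaches L-position 0 → W
n=2: only reaches 1(W), which is W → L
n=3: reaches L-position 2 → W
n=4: reaches L-position 2 → W
n=5: only reaches 4(W), which is W → L
n=6: reaches L-position 5 → W
n=7: only reaches 6(W), which is W → L
n=8: reaches L-position 7 → W
n=9: only reaches 8(W), which is W → L
n=10: reaches L-position 5 → W
n=11: only reaches 10(W), which is W → L
n=12: reaches L-position 11 → W
n=13: only reaches 12(W), which is W → L
n=14: reaches L-position 7 → W
n=15: only reaches 14(W), which is W → L

15: L, 4: W, 2: L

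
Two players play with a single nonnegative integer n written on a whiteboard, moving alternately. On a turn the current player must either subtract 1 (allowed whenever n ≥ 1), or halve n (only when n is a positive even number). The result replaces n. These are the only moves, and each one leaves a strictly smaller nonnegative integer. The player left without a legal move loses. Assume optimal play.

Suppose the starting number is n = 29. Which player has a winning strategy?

Classify positions by backward induction: terminal positions (no move available) are L. From any other position, the mover wins iff some move reaches an L.
n=0: no move → L
n=1: can move to 0, which is L ⇒ W
n=2: the only move is to 1(W), a W ⇒ L
n=3: can move to 2, which is L ⇒ W
n=4: can move to 2, which is L ⇒ W
n=5: the only move is to 4(W), a W ⇒ L
n=6: can move to 5, which is L ⇒ W
n=7: the only move is to 6(W), a W ⇒ L
n=8: can move to 7, which is L ⇒ W
n=9: the only move is to 8(W), a W ⇒ L
n=10: can move to 5, which is L ⇒ W
n=11: the only move is to 10(W), a W ⇒ L
n=12: can move to 11, which is L ⇒ W
n=13: the only move is to 12(W), a W ⇒ L
n=14: can move to 7, which is L ⇒ W
n=15: the only move is to 14(W), a W ⇒ L
n=16: can move to 15, which is L ⇒ W
n=17: the only move is to 16(W), a W ⇒ L
n=18: can move to 9, which is L ⇒ W
n=19: the only move is to 18(W), a W ⇒ L
n=20: can move to 19, which is L ⇒ W
n=21: the only move is to 20(W), a W ⇒ L
n=22: can move to 11, which is L ⇒ W
n=23: the only move is to 22(W), a W ⇒ L
n=24: can move to 23, which is L ⇒ W
n=25: the only move is to 24(W), a W ⇒ L
n=26: can move to 13, which is L ⇒ W
n=27: the only move is to 26(W), a W ⇒ L
n=28: can move to 27, which is L ⇒ W
n=29: the only move is to 28(W), a W ⇒ L
Every move from 29 reaches a W position, so the mover loses.

The second player wins.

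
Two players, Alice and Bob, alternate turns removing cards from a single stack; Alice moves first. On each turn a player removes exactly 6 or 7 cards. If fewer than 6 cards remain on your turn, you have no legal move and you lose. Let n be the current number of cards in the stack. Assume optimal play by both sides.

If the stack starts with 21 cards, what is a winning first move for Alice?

Positions with no move are L. A position that does have a move is losing for the player to move precisely when every available move leads to a winning position for the opponent. Fill in the labels:
n=0: no move → L
n=1: no move → L
n=2: no move → L
n=3: no move → L
n=4: no move → L
n=5: no move → L
n=6: reaches L-position 0 → W
n=7: reaches L-position 1 → W
n=8: reaches L-position 2 → W
n=9: reaches L-position 3 → W
n=10: reaches L-position 4 → W
n=11: reaches L-position 5 → W
n=12: reaches L-position 5 → W
n=13: only reaches 7(W), 6(W), all W → L
n=14: only reaches 8(W), 7(W), all W → L
n=15: only reaches 9(W), 8(W), all W → L
n=16: only reaches 10(W), 9(W), all W → L
n=17: only reaches 11(W), 10(W), all W → L
n=18: only reaches 12(W), 11(W), all W → L
n=19: reaches L-position 13 → W
n=20: reaches L-position 14 → W
n=21: reaches L-position 15 → W
From 21, the L positions reachable in one move are: 15, 14. Any move reaching one of these is winning.

Remove 6, leaving 15.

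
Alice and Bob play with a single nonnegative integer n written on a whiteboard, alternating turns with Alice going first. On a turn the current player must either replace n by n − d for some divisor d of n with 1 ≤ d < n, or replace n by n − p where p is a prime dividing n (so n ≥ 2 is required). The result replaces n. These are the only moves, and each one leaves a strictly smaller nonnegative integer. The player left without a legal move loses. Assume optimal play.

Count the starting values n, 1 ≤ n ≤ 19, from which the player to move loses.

4

Positions with no move are L. A position that does have a move is losing for the player to move precisely when every available move leads to a winning position for the opponent. Fill in the labels:
n=0: no move → L
n=1: no move → L
n=2: W (go to 0, an L position)
n=3: W (go to 0, an L position)
n=4: L (options 2(W), 3(W) are all W)
n=5: W (go to 0, an L position)
n=6: W (go to 4, an L position)
n=7: W (go to 0, an L position)
n=8: W (go to 4, an L position)
n=9: L (options 6(W), 8(W) are all W)
n=10: W (go to 9, an L position)
n=11: W (go to 0, an L position)
n=12: W (go to 9, an L position)
n=13: W (go to 0, an L position)
n=14: L (options 7(W), 12(W), 13(W) are all W)
n=15: W (go to 14, an L position)
n=16: W (go to 14, an L position)
n=17: W (go to 0, an L position)
n=18: W (go to 9, an L position)
n=19: W (go to 0, an L position)
L entries with 1 ≤ n ≤ 19 (n=0 is outside the asked range and is not counted): n = 1, 4, 9, 14; that makes 4.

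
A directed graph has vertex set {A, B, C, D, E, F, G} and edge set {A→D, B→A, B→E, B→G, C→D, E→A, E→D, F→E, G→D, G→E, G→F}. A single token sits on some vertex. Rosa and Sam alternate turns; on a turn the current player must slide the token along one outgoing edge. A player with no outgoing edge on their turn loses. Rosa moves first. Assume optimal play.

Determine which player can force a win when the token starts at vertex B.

Classify positions by backward induction: terminal positions (no move available) are L. From any other position, the mover wins iff some move reaches an L.
Every edge goes from a vertex to one that appears earlier in the order D, A, E, F, G, B, C, so processing vertices in that order labels each vertex after all of its successors.
D: no outgoing edge → L
A: reaches L-position D → W
E: reaches L-position D → W
F: only reaches E(W), which is W → L
G: reaches L-position F → W
B: only reaches G(W), E(W), A(W), all W → L
C: reaches L-position D → W
The starting position B is L: whatever Rosa does, the opponent receives a W position.

Sam wins.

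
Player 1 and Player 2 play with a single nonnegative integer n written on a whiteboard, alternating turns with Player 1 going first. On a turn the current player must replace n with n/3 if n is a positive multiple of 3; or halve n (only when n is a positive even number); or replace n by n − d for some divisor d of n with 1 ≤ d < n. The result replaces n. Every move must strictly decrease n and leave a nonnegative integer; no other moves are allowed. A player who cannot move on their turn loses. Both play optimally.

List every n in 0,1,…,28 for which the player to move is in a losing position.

Label each position W (a win for the player to move) or L (a loss). A position with no legal move is L; any other position is W exactly when some move reaches an L, and L when every move reaches a W.
n=0: no move → L
n=1: no move → L
n=2: reaches L-position 1 → W
n=3: reaches L-position 1 → W
n=4: only reaches 2(W), 3(W), all W → L
n=5: reaches L-position 4 → W
n=6: reaches L-position 4 → W
n=7: only reaches 6(W), which is W → L
n=8: reaches L-position 4 → W
n=9: only reaches 3(W), 6(W), 8(W), all W → L
n=10: reaches L-position 9 → W
n=11: only reaches 10(W), which is W → L
n=12: reaches L-position 4 → W
n=13: only reaches 12(W), which is W → L
n=14: reaches L-position 7 → W
n=15: only reaches 5(W), 10(W), 12(W), 14(W), all W → L
n=16: reaches L-position 15 → W
n=17: only reaches 16(W), which is W → L
n=18: reaches L-position 9 → W
n=19: only reaches 18(W), which is W → L
n=20: reaches L-position 15 → W
n=21: reaches L-position 7 → W
n=22: reaches L-position 11 → W
n=23: only reaches 22(W), which is W → L
n=24: reaches L-position 23 → W
n=25: only reaches 20(W), 24(W), all W → L
n=26: reaches L-position 13 → W
n=27: reaches L-position 9 → W
n=28: only reaches 14(W), 21(W), 24(W), 26(W), 27(W), all W → L
Reading off the rows marked L gives the requested list; there are 13 such values of n.

0, 1, 4, 7, 9, 11, 13, 15, 17, 19, 23, 25, 28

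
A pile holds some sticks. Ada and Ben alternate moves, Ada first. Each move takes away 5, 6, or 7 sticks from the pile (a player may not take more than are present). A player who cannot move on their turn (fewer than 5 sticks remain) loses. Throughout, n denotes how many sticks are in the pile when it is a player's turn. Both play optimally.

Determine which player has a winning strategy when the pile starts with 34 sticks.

Ada wins.

Label each position W (a win for the player to move) or L (a loss). A position with no legal move is L; any other position is W exactly when some move reaches an L, and L when every move reaches a W.
n=0: no move → L
n=1: no move → L
n=2: no move → L
n=3: no move → L
n=4: no move → L
n=5: reaches L-position 0 → W
n=6: reaches L-position 1 → W
n=7: reaches L-position 2 → W
n=8: reaches L-position 3 → W
n=9: reaches L-position 4 → W
n=10: reaches L-position 4 → W
n=11: reaches L-position 4 → W
n=12: only reaches 7(W), 6(W), 5(W), all W → L
n=13: only reaches 8(W), 7(W), 6(W), all W → L
n=14: only reaches 9(W), 8(W), 7(W), all W → L
n=15: only reaches 10(W), 9(W), 8(W), all W → L
n=16: only reaches 11(W), 10(W), 9(W), all W → L
n=17: reaches L-position 12 → W
n=18: reaches L-position 13 → W
n=19: reaches L-position 14 → W
n=20: reaches L-position 15 → W
n=21: reaches L-position 16 → W
n=22: reaches L-position 16 → W
n=23: reaches L-position 16 → W
n=24: only reaches 19(W), 18(W), 17(W), all W → L
n=25: only reaches 20(W), 19(W), 18(W), all W → L
n=26: only reaches 21(W), 20(W), 19(W), all W → L
n=27: only reaches 22(W), 21(W), 20(W), all W → L
n=28: only reaches 23(W), 22(W), 21(W), all W → L
n=29: reaches L-position 24 → W
n=30: reaches L-position 25 → W
n=31: reaches L-position 26 → W
n=32: reaches L-position 27 → W
n=33: reaches L-position 28 → W
n=34: reaches L-position 28 → W
The starting position 34 is W: Ada should remove 6, leaving 28, handing over an L position.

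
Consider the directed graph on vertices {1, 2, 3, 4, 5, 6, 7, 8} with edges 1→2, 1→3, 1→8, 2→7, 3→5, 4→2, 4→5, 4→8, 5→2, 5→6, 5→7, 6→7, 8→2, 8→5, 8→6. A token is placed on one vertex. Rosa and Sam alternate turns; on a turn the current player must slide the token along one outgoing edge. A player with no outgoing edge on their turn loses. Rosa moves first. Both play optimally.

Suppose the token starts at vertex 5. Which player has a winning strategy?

Classify positions by backward induction: terminal positions (no move available) are L. From any other position, the mover wins iff some move reaches an L.
Every edge goes from a vertex to one that appears earlier in the order 7, 2, 6, 5, 8, 4, 3, 1, so processing vertices in that order labels each vertex after all of its successors.
7: no outgoing edge → L
2: W (go to 7, an L position)
6: W (go to 7, an L position)
5: W (go to 7, an L position)
8: L (options 5(W), 6(W), 2(W) are all W)
4: W (go to 8, an L position)
3: L (sole option 5(W) is W)
1: W (go to 3, an L position)
From 5 Rosa can move to 7, reaching an L position.

Rosa wins.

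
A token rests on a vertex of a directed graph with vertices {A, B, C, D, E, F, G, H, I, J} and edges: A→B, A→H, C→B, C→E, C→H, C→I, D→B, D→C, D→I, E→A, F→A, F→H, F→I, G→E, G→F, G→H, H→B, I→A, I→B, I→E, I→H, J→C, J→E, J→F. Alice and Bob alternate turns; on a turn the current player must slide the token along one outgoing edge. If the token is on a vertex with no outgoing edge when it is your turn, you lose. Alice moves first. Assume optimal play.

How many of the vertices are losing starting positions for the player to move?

Label each position W (a win for the player to move) or L (a loss). A position with no legal move is L; any other position is W exactly when some move reaches an L, and L when every move reaches a W.
Every edge goes from a vertex to one that appears earlier in the order B, H, A, E, I, C, F, D, J, G, so processing vertices in that order labels each vertex after all of its successors.
B: no outgoing edge → L
H: W (go to B, an L position)
A: W (go to B, an L position)
E: L (sole option A(W) is W)
I: W (go to E, an L position)
C: W (go to E, an L position)
F: L (options I(W), A(W), H(W) are all W)
D: W (go to B, an L position)
J: W (go to F, an L position)
G: W (go to F, an L position)
The L vertices are B, E, F; that is 3 in all.

3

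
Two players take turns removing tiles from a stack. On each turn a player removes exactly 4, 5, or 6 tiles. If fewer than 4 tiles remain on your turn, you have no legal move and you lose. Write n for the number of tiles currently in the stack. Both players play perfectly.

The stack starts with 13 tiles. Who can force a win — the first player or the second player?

Classify positions by backward induction: terminal positions (no move available) are L. From any other position, the mover wins iff some move reaches an L.
n=0: no move → L
n=1: no move → L
n=2: no move → L
n=3: no move → L
n=4: W (go to 0, an L position)
n=5: W (go to 1, an L position)
n=6: W (go to 2, an L position)
n=7: W (go to 3, an L position)
n=8: W (go to 3, an L position)
n=9: W (go to 3, an L position)
n=10: L (options 6(W), 5(W), 4(W) are all W)
n=11: L (options 7(W), 6(W), 5(W) are all W)
n=12: L (options 8(W), 7(W), 6(W) are all W)
n=13: L (options 9(W), 8(W), 7(W) are all W)
The starting position 13 is L: whatever the player to move does, the opponent receives a W position.

The second player wins.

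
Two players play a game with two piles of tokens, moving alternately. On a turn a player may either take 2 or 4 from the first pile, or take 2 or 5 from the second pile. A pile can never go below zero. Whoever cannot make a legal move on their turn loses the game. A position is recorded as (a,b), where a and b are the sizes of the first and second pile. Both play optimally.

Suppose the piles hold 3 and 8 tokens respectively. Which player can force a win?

The first player wins.

Build the W/L table. Terminal = L. A non-terminal position is W if it has a move to some L; otherwise it is L.
No move ever increases a pile, so every position that can arise here has a ≤ 3 and b ≤ 8; it is enough to label the cells with 0 ≤ a ≤ 3 and 0 ≤ b ≤ 8.
Every move lowers a or b (never raises either), so fill the grid row by row in increasing a, and left to right within a row: each cell's successors are then already labelled.
      b=0  b=1  b=2  b=3  b=4  b=5  b=6  b=7  b=8
a=0:    L    L    W    W    L    W    W    L    L
a=1:    L    L    W    W    L    W    W    L    L
a=2:    W    W    L    L    W    W    L    W    W
a=3:    W    W    L    L    W    W    L    W    W
Cells with no legal move (terminal, hence L): (0,0), (0,1), (1,0), (1,1).
The remaining L cells, each justified by listing all of its moves:
(0,4): the only move is to (0,2)(W), a W ⇒ L
(0,7): moves to (0,5)(W), (0,2)(W); every one is W ⇒ L
(0,8): moves to (0,6)(W), (0,3)(W); every one is W ⇒ L
(1,4): the only move is to (1,2)(W), a W ⇒ L
(1,7): moves to (1,5)(W), (1,2)(W); every one is W ⇒ L
(1,8): moves to (1,6)(W), (1,3)(W); every one is W ⇒ L
(2,2): moves to (0,2)(W), (2,0)(W); every one is W ⇒ L
(2,3): moves to (0,3)(W), (2,1)(W); every one is W ⇒ L
(2,6): moves to (0,6)(W), (2,4)(W), (2,1)(W); every one is W ⇒ L
(3,2): moves to (1,2)(W), (3,0)(W); every one is W ⇒ L
(3,3): moves to (1,3)(W), (3,1)(W); every one is W ⇒ L
(3,6): moves to (1,6)(W), (3,4)(W), (3,1)(W); every one is W ⇒ L
Every other cell has at least one move into one of the L cells above, so it is W.
From (3,8) the player to move can move to (1,8), reaching an L position.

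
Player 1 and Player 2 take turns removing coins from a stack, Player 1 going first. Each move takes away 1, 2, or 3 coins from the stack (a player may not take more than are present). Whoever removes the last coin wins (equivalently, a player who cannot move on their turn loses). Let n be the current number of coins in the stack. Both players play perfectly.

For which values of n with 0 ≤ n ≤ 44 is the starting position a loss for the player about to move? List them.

0, 4, 8, 12, 16, 20, 24, 28, 32, 36, 40, 44

Label each position W (a win for the player to move) or L (a loss). A position with no legal move is L; any other position is W exactly when some move reaches an L, and L when every move reaches a W.
n=0: no move → L
n=1: →0(L), so W
n=2: →0(L), so W
n=3: →0(L), so W
n=4: →3(W), 2(W), 1(W) — all W, so L
n=5: →4(L), so W
n=6: →4(L), so W
n=7: →4(L), so W
n=8: →7(W), 6(W), 5(W) — all W, so L
n=9: →8(L), so W
n=10: →8(L), so W
n=11: →8(L), so W
n=12: →11(W), 10(W), 9(W) — all W, so L
n=13: →12(L), so W
n=14: →12(L), so W
n=15: →12(L), so W
n=16: →15(W), 14(W), 13(W) — all W, so L
n=17: →16(L), so W
n=18: →16(L), so W
n=19: →16(L), so W
n=20: →19(W), 18(W), 17(W) — all W, so L
n=21: →20(L), so W
n=22: →20(L), so W
n=23: →20(L), so W
n=24: →23(W), 22(W), 21(W) — all W, so L
n=25: →24(L), so W
n=26: →24(L), so W
n=27: →24(L), so W
n=28: →27(W), 26(W), 25(W) — all W, so L
n=29: →28(L), so W
n=30: →28(L), so W
n=31: →28(L), so W
n=32: →31(W), 30(W), 29(W) — all W, so L
n=33: →32(L), so W
n=34: →32(L), so W
n=35: →32(L), so W
n=36: →35(W), 34(W), 33(W) — all W, so L
n=37: →36(L), so W
n=38: →36(L), so W
n=39: →36(L), so W
n=40: →39(W), 38(W), 37(W) — all W, so L
n=41: →40(L), so W
n=42: →40(L), so W
n=43: →40(L), so W
n=44: →43(W), 42(W), 41(W) — all W, so L
The losing starting values of n are exactly the entries labelled L in this table (12 of them).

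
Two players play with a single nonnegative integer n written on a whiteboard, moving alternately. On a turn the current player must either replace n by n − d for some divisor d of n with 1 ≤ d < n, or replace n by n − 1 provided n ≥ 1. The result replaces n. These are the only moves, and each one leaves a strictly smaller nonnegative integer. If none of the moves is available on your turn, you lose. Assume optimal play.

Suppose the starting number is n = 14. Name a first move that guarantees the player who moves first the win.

Move to 7.

Work bottom-up. With no move the player to move loses. Otherwise the position is W if at least one move leads to an L position for the opponent, and L if every move leads to a W.
n=0: no move → L
n=1: can move to 0, which is L ⇒ W
n=2: the only move is to 1(W), a W ⇒ L
n=3: can move to 2, which is L ⇒ W
n=4: can move to 2, which is L ⇒ W
n=5: the only move is to 4(W), a W ⇒ L
n=6: can move to 5, which is L ⇒ W
n=7: the only move is to 6(W), a W ⇒ L
n=8: can move to 7, which is L ⇒ W
n=9: moves to 6(W), 8(W); every one is W ⇒ L
n=10: can move to 5, which is L ⇒ W
n=11: the only move is to 10(W), a W ⇒ L
n=12: can move to 9, which is L ⇒ W
n=13: the only move is to 12(W), a W ⇒ L
n=14: can move to 7, which is L ⇒ W
From 14, the L positions reachable in one move are: 7, 13. Any move reaching one of these is winning.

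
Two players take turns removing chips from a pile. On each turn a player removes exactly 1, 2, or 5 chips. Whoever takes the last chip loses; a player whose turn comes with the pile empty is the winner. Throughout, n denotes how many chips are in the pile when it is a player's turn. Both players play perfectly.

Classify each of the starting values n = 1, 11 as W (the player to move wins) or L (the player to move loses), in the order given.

1: L, 11: W

Classify positions by backward induction: terminal positions (no move available) are W. From any other position, the mover wins iff some move reaches an L.
n=0: no move; the opponent has just taken the last chip and therefore loses → W
n=1: L (sole option 0(W) is W)
n=2: W (go to 1, an L position)
n=3: W (go to 1, an L position)
n=4: L (options 3(W), 2(W) are all W)
n=5: W (go to 4, an L position)
n=6: W (go to 4, an L position)
n=7: L (options 6(W), 5(W), 2(W) are all W)
n=8: W (go to 7, an L position)
n=9: W (go to 7, an L position)
n=10: L (options 9(W), 8(W), 5(W) are all W)
n=11: W (go to 10, an L position)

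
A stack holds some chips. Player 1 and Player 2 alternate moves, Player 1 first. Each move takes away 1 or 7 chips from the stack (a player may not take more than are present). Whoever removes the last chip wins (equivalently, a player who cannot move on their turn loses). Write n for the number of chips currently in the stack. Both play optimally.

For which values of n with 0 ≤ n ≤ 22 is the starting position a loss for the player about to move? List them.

Positions with no move are L. A position that does have a move is losing for the player to move precisely when every available move leads to a winning position for the opponent. Fill in the labels:
n=0: no move → L
n=1: →0(L), so W
n=2: →1(W) only, which is W, so L
n=3: →2(L), so W
n=4: →3(W) only, which is W, so L
n=5: →4(L), so W
n=6: →5(W) only, which is W, so L
n=7: →6(L), so W
n=8: →7(W), 1(W) — all W, so L
n=9: →8(L), so W
n=10: →9(W), 3(W) — all W, so L
n=11: →10(L), so W
n=12: →11(W), 5(W) — all W, so L
n=13: →12(L), so W
n=14: →13(W), 7(W) — all W, so L
n=15: →14(L), so W
n=16: →15(W), 9(W) — all W, so L
n=17: →16(L), so W
n=18: →17(W), 11(W) — all W, so L
n=19: →18(L), so W
n=20: →19(W), 13(W) — all W, so L
n=21: →20(L), so W
n=22: →21(W), 15(W) — all W, so L
Reading off the rows marked L gives the requested list; there are 12 such values of n.

0, 2, 4, 6, 8, 10, 12, 14, 16, 18, 20, 22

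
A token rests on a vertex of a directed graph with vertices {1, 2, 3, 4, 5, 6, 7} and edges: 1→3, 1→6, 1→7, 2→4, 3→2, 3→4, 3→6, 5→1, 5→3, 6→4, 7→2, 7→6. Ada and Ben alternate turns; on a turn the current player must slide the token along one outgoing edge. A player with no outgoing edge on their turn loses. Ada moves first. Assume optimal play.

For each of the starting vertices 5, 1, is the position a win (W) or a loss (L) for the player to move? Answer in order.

Build the W/L table. Terminal = L. A non-terminal position is W if it has a move to some L; otherwise it is L.
Every edge goes from a vertex to one that appears earlier in the order 4, 2, 6, 3, 7, 1, 5, so processing vertices in that order labels each vertex after all of its successors.
4: no outgoing edge → L
2: →4(L), so W
6: →4(L), so W
3: →4(L), so W
7: →6(W), 2(W) — all W, so L
1: →7(L), so W
5: →1(W), 3(W) — all W, so L

5: L, 1: W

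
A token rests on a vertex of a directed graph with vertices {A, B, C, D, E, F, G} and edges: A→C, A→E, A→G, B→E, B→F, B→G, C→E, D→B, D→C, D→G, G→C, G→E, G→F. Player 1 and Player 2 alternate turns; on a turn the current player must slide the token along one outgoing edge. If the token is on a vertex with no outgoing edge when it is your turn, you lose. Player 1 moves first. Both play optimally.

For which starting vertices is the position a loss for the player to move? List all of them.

Label each position W (a win for the player to move) or L (a loss). A position with no legal move is L; any other position is W exactly when some move reaches an L, and L when every move reaches a W.
Every edge goes from a vertex to one that appears earlier in the order E, F, C, G, B, D, A, so processing vertices in that order labels each vertex after all of its successors.
E: no outgoing edge → L
F: no outgoing edge → L
C: →E(L), so W
G: →F(L), so W
B: →F(L), so W
D: →B(W), G(W), C(W) — all W, so L
A: →E(L), so W
Reading off the rows marked L gives the requested list; there are 3 such vertices.

D, E, F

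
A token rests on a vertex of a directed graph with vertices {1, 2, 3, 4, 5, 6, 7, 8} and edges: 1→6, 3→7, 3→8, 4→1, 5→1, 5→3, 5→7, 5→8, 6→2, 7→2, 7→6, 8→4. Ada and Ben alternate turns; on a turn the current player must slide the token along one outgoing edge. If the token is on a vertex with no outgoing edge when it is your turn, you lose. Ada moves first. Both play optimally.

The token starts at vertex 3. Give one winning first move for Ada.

Label each position W (a win for the player to move) or L (a loss). A position with no legal move is L; any other position is W exactly when some move reaches an L, and L when every move reaches a W.
Every edge goes from a vertex to one that appears earlier in the order 2, 6, 1, 4, 7, 8, 3, 5, so processing vertices in that order labels each vertex after all of its successors.
2: no outgoing edge → L
6: W (go to 2, an L position)
1: L (sole option 6(W) is W)
4: W (go to 1, an L position)
7: W (go to 2, an L position)
8: L (sole option 4(W) is W)
3: W (go to 8, an L position)
5: W (go to 8, an L position)
From 3, the L positions reachable in one move are: 8.

Move to 8.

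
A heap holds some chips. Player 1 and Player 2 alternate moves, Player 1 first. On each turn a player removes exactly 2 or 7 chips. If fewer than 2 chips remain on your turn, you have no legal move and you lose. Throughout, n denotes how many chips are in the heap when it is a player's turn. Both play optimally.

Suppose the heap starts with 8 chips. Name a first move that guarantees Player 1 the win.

Work bottom-up. With no move the player to move loses. Otherwise the position is W if at least one move leads to an L position for the opponent, and L if every move leads to a W.
n=0: no move → L
n=1: no move → L
n=2: reaches L-position 0 → W
n=3: reaches L-position 1 → W
n=4: only reaches 2(W), which is W → L
n=5: only reaches 3(W), which is W → L
n=6: reaches L-position 4 → W
n=7: reaches L-position 5 → W
n=8: reaches L-position 1 → W
From 8, the L positions reachable in one move are: 1.

Remove 7, leaving 1.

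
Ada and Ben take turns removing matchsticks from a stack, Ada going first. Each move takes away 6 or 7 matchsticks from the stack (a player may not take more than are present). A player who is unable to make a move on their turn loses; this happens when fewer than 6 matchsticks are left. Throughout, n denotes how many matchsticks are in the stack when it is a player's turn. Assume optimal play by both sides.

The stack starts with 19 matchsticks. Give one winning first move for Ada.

Remove 6, leaving 13.

Classify positions by backward induction: terminal positions (no move available) are L. From any other position, the mover wins iff some move reaches an L.
n=0: no move → L
n=1: no move → L
n=2: no move → L
n=3: no move → L
n=4: no move → L
n=5: no move → L
n=6: →0(L), so W
n=7: →1(L), so W
n=8: →2(L), so W
n=9: →3(L), so W
n=10: →4(L), so W
n=11: →5(L), so W
n=12: →5(L), so W
n=13: →7(W), 6(W) — all W, so L
n=14: →8(W), 7(W) — all W, so L
n=15: →9(W), 8(W) — all W, so L
n=16: →10(W), 9(W) — all W, so L
n=17: →11(W), 10(W) — all W, so L
n=18: →12(W), 11(W) — all W, so L
n=19: →13(L), so W
From 19, the L positions reachable in one move are: 13.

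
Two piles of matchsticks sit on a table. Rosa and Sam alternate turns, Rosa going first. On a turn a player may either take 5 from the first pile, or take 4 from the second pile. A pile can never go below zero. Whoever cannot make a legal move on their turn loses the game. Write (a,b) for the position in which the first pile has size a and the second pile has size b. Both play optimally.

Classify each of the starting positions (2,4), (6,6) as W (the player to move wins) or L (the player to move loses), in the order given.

Work bottom-up. With no move the player to move loses. Otherwise the position is W if at least one move leads to an L position for the opponent, and L if every move leads to a W.
No move ever increases a pile, so every position that can arise here has a ≤ 6 and b ≤ 6; it is enough to label the cells with 0 ≤ a ≤ 6 and 0 ≤ b ≤ 6.
Every move lowers a or b (never raises either), so fill the grid row by row in increasing a, and left to right within a row: each cell's successors are then already labelled.
      b=0  b=1  b=2  b=3  b=4  b=5  b=6
a=0:    L    L    L    L    W    W    W
a=1:    L    L    L    L    W    W    W
a=2:    L    L    L    L    W    W    W
a=3:    L    L    L    L    W    W    W
a=4:    L    L    L    L    W    W    W
a=5:    W    W    W    W    L    L    L
a=6:    W    W    W    W    L    L    L
Cells with no legal move (terminal, hence L): (0,0), (0,1), (0,2), (0,3), (1,0), (1,1), (1,2), (1,3), (2,0), (2,1), (2,2), (2,3), (3,0), (3,1), (3,2), (3,3), (4,0), (4,1), (4,2), (4,3).
The remaining L cells, each justified by listing all of its moves:
(5,4): moves to (0,4)(W), (5,0)(W); every one is W ⇒ L
(5,5): moves to (0,5)(W), (5,1)(W); every one is W ⇒ L
(5,6): moves to (0,6)(W), (5,2)(W); every one is W ⇒ L
(6,4): moves to (1,4)(W), (6,0)(W); every one is W ⇒ L
(6,5): moves to (1,5)(W), (6,1)(W); every one is W ⇒ L
(6,6): moves to (1,6)(W), (6,2)(W); every one is W ⇒ L
Every other cell has at least one move into one of the L cells above, so it is W.
(2,4): the move to (2,0) reaches an L cell, so W
(6,6): one of the L cells justified above, so L

(2,4): W, (6,6): L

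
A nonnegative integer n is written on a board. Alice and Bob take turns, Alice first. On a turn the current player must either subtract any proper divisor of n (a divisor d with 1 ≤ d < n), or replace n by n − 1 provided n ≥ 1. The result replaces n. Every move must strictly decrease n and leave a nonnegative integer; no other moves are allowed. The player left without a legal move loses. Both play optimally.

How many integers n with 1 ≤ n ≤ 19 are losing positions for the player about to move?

Compute win/loss labels from the base case upward. A position with no move is L. Any other position is W if it can reach an L in one move, else L.
n=0: no move → L
n=1: reaches L-position 0 → W
n=2: only reaches 1(W), which is W → L
n=3: reaches L-position 2 → W
n=4: reaches L-position 2 → W
n=5: only reaches 4(W), which is W → L
n=6: reaches L-position 5 → W
n=7: only reaches 6(W), which is W → L
n=8: reaches L-position 7 → W
n=9: only reaches 6(W), 8(W), all W → L
n=10: reaches L-position 5 → W
n=11: only reaches 10(W), which is W → L
n=12: reaches L-position 9 → W
n=13: only reaches 12(W), which is W → L
n=14: reaches L-position 7 → W
n=15: only reaches 10(W), 12(W), 14(W), all W → L
n=16: reaches L-position 15 → W
n=17: only reaches 16(W), which is W → L
n=18: reaches L-position 9 → W
n=19: only reaches 18(W), which is W → L
L entries with 1 ≤ n ≤ 19 (n=0 is outside the asked range and is not counted): n = 2, 5, 7, 9, 11, 13, 15, 17, 19; that makes 9.

9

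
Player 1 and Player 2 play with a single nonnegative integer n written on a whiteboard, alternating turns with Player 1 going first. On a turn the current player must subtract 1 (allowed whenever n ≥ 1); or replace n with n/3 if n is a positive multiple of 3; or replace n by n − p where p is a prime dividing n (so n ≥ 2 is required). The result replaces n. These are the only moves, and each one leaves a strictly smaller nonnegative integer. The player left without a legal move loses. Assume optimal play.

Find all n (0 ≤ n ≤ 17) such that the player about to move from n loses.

0, 4, 8, 14

Compute win/loss labels from the base case upward. A position with no move is L. Any other position is W if it can reach an L in one move, else L.
n=0: no move → L
n=1: reaches L-position 0 → W
n=2: reaches L-position 0 → W
n=3: reaches L-position 0 → W
n=4: only reaches 2(W), 3(W), all W → L
n=5: reaches L-position 0 → W
n=6: reaches L-position 4 → W
n=7: reaches L-position 0 → W
n=8: only reaches 6(W), 7(W), all W → L
n=9: reaches L-position 8 → W
n=10: reaches L-position 8 → W
n=11: reaches L-position 0 → W
n=12: reaches L-position 4 → W
n=13: reaches L-position 0 → W
n=14: only reaches 7(W), 12(W), 13(W), all W → L
n=15: reaches L-position 14 → W
n=16: reaches L-position 14 → W
n=17: reaches L-position 0 → W
Reading off the rows marked L gives the requested list; there are 4 such values of n.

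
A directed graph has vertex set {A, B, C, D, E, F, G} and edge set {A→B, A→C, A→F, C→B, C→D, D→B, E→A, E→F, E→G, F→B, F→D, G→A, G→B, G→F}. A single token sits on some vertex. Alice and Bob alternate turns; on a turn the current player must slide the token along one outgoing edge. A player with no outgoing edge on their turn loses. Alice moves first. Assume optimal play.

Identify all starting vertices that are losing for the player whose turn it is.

Classify positions by backward induction: terminal positions (no move available) are L. From any other position, the mover wins iff some move reaches an L.
Every edge goes from a vertex to one that appears earlier in the order B, D, F, C, A, G, E, so processing vertices in that order labels each vertex after all of its successors.
B: no outgoing edge → L
D: reaches L-position B → W
F: reaches L-position B → W
C: reaches L-position B → W
A: reaches L-position B → W
G: reaches L-position B → W
E: only reaches G(W), A(W), F(W), all W → L
The losing starting vertices are exactly the entries labelled L in this table (2 of them).

B, E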